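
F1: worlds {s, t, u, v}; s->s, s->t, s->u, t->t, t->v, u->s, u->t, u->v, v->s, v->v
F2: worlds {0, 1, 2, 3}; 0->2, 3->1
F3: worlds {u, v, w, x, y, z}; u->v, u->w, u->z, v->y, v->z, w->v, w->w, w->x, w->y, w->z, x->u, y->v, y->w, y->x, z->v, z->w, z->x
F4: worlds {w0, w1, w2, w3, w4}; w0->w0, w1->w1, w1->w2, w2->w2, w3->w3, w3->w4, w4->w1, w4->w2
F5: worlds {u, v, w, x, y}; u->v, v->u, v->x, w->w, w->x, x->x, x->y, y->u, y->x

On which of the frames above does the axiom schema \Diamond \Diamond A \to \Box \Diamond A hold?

Frame correspondent (Sahlqvist): \forall x \forall y \forall z ((x R^2 y \wedge xRz) \to \exists w (y = w \wedge zRw)) — i.e. a generalized confluence (Geach) condition.
F1: fails — sR²s, sRt but no w with s=w and tRw.
F2: condition met.
F3: fails — uR²v, uRv but no t with v=t and vRt.
F4: fails — w1R²w1, w1Rw2 but no w with w1=w and w2Rw.
F5: fails — vR²v, vRx but no t with v=t and xRt.

F2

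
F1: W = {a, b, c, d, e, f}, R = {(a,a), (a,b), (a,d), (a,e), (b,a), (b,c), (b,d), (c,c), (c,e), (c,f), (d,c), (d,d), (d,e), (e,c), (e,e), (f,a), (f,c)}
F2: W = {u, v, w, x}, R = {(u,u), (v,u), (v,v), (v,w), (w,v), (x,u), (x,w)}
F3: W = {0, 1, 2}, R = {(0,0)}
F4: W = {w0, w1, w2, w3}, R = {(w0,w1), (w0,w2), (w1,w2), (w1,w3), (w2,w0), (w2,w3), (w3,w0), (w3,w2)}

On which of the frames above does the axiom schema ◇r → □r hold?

F3

Frame correspondent (Sahlqvist): ∀x ∀y ∀z (Rxy ∧ Rxz → y = z) — i.e. partial functionality.
F1: fails — a sees both a and b.
F2: fails — v sees both u and v.
F3: satisfies the condition.
F4: fails — w0 sees both w1 and w2.
Valid on: F3.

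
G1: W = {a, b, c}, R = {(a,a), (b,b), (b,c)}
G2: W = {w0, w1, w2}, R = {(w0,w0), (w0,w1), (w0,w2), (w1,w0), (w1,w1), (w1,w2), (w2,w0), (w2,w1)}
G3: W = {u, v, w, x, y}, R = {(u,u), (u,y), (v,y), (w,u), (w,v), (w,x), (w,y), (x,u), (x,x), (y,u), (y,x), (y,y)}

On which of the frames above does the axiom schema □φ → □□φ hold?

This is the axiom for transitivity; its first-order frame correspondent is ∀x ∀y ∀z (Rxy ∧ Ryz → Rxz).
G1: holds.
G2: fails — Rw2w1 and Rw1w2 but not Rw2w2.
G3: fails — Rxu and Ruy but not Rxy.

G1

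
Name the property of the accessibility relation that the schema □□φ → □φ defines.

Suppose □□φ→□φ is valid. Take Rxy and set V(φ)={w : xR²w}. Then □□φ at x, so □φ at x, so φ at y, i.e. ∃z(Rxz∧Rzy).

density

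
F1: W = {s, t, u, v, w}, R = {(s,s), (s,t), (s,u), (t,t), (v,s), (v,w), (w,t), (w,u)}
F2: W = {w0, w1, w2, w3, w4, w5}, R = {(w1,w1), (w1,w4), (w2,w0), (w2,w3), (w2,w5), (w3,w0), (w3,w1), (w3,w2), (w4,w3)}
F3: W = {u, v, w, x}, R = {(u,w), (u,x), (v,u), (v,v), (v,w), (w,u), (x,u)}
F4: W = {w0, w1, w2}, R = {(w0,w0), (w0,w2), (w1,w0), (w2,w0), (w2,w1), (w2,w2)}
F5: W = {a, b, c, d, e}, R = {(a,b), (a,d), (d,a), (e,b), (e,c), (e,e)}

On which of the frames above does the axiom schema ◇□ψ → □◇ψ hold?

Frame correspondent (Sahlqvist): ∀x ∀y ∀z (Rxy ∧ Rxz → ∃w (Ryw ∧ Rzw)) — i.e. convergence.
F1: fails — Rsu and Rsu but u and u have no common successor.
F2: fails — Rw1w1 and Rw1w4 but w1 and w4 have no common successor.
F3: fails — Rvw and Rvu but w and u have no common successor.
F4: condition met.
F5: fails — Rab and Rab but b and b have no common successor.

F4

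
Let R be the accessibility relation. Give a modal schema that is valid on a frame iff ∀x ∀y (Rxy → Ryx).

A defining formula is r → □◇r (the B axiom).
Suppose r→□◇r is valid. Take Rxy and set V(r)={x}. Then r at x, so □◇r at x, so ◇r at y, so some z with Ryz has r; z=x, i.e. Ryx.

r → □◇r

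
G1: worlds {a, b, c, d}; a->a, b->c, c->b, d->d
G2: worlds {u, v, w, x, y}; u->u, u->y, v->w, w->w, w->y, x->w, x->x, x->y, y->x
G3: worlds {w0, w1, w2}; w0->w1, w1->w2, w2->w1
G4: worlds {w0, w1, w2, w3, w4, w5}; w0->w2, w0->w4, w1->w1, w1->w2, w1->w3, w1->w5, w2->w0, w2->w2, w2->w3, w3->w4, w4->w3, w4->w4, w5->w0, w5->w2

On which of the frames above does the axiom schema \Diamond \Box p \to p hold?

G1

The schema corresponds to symmetry: \forall x \forall y (Rxy \to Ryx).
G1: satisfies the condition.
G2: fails — Rxw but not Rwx.
G3: fails — Rw0w1 but not Rw1w0.
G4: fails — Rw1w5 but not Rw5w1.
Valid on: G1.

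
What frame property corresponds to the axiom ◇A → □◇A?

Suppose ◇A→□◇A is valid. Take Rxy, Rxz and set V(A)={y}. Then ◇A at x, so □◇A at x, so ◇A at z, so some w with Rzw has A; w=y, i.e. Rzy. By symmetry of the argument, Ryz.

The Euclidean property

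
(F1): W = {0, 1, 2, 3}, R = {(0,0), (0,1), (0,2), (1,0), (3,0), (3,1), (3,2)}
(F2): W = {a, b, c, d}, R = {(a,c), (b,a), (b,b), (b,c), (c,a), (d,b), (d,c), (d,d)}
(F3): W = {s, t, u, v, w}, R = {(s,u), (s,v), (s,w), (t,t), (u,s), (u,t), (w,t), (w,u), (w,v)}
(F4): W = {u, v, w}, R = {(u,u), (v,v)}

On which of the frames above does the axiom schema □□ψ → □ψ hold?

(F1), (F4)

This is the axiom for density; its first-order frame correspondent is ∀x ∀y (Rxy → ∃z (Rxz ∧ Rzy)).
(F1): ✓.
(F2): fails — Rac but no z with Raz and Rzc.
(F3): fails — Rwu but no z with Rwz and Rzu.
(F4): ✓.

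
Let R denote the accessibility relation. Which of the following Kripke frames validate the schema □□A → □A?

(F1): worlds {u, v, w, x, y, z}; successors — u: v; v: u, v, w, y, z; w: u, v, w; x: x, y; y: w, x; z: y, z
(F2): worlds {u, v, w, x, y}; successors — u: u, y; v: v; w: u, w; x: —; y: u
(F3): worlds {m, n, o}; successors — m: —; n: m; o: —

(F1), (F2)

Frame correspondent (Sahlqvist): ∀x ∀y (Rxy → ∃z (Rxz ∧ Rzy)) — i.e. density.
(F1): satisfies the condition.
(F2): satisfies the condition.
(F3): fails — Rnm but no z with Rnz and Rzm.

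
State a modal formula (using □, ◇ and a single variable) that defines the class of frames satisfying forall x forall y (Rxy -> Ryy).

The condition is shift-reflexivity. The T□ schema □(□r → r) defines it.

□(□r → r)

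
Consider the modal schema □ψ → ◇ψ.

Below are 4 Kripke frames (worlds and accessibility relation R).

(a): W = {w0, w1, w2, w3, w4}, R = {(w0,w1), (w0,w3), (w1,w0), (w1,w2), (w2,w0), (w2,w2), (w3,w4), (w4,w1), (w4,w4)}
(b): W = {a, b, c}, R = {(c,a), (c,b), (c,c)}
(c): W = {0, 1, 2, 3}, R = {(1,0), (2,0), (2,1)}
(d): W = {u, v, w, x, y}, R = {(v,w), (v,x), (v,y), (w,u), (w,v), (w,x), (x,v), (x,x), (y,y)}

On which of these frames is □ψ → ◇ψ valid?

(a)

The schema corresponds to seriality: ∀x ∃y Rxy.
(a): ✓.
(b): fails — world a has no successor.
(c): fails — world 0 has no successor.
(d): fails — world u has no successor.
Valid on: (a).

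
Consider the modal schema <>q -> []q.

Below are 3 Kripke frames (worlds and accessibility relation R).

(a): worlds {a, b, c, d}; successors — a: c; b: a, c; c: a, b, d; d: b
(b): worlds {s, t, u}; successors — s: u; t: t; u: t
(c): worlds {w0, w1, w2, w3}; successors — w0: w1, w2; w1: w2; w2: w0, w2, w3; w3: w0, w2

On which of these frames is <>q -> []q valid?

Frame correspondent (Sahlqvist): forall x forall y forall z (Rxy & Rxz -> y = z) — i.e. partial functionality.
(a): fails — b sees both a and c.
(b): condition met.
(c): fails — w0 sees both w1 and w2.
Valid on: (b).

(b)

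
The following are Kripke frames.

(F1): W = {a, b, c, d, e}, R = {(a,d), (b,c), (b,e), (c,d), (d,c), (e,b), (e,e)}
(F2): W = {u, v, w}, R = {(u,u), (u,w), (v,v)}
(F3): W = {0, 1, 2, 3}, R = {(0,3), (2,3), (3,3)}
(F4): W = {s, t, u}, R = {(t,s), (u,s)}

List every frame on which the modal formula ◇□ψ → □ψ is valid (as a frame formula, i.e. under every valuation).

The schema corresponds to the Euclidean property: ∀x ∀y ∀z (Rxy ∧ Rxz → Ryz).
(F1): fails — Rad and Rad but not Rdd.
(F2): fails — Ruw and Ruw but not Rww.
(F3): holds.
(F4): fails — Rts and Rts but not Rss.
Valid on: (F3).

(F3)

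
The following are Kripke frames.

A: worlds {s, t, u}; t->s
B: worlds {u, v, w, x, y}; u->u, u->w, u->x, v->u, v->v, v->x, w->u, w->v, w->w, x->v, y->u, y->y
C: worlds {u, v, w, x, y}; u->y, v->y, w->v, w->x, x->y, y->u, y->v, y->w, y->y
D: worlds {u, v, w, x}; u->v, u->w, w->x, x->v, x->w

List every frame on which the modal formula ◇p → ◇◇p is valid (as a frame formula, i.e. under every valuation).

Frame correspondent (Sahlqvist): ∀x ∀y (xRy → ∃w (y = w ∧ xR²w)) — i.e. a generalized confluence (Geach) condition.
A: fails — tRs but no w with s=w and tR²w.
B: holds.
C: fails — wRv but no t with v=t and wR²t.
D: fails — uRv but no t with v=t and uR²t.
Valid on: B.

B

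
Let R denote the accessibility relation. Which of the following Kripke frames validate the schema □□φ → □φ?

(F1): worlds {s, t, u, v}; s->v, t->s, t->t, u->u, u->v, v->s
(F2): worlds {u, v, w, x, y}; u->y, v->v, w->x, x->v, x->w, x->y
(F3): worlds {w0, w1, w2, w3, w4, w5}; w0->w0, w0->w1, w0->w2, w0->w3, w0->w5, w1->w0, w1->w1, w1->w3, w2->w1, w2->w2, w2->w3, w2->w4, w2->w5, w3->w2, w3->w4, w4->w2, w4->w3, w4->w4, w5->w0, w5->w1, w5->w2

Frame correspondent (Sahlqvist): ∀x ∀y (Rxy → ∃z (Rxz ∧ Rzy)) — i.e. density.
(F1): fails — Rvs but no z with Rvz and Rzs.
(F2): fails — Rxw but no z with Rxz and Rzw.
(F3): ✓.

(F3)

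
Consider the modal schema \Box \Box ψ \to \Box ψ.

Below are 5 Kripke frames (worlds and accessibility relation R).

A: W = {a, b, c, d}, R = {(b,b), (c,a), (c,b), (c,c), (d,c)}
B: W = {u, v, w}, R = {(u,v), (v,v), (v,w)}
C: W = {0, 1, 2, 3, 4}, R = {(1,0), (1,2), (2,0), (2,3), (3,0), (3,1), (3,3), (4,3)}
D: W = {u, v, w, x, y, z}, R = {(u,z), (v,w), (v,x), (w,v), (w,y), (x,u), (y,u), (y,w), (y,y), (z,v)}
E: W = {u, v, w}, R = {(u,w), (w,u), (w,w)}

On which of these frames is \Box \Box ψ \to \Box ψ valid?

A, B, E

This is the axiom for density; its first-order frame correspondent is \forall x \forall y (Rxy \to \exists z (Rxz \wedge Rzy)).
A: ✓.
B: ✓.
C: fails — R12 but no z with R1z and Rz2.
D: fails — Ruz but no t with Rut and Rtz.
E: ✓.
Valid on: A, B, E.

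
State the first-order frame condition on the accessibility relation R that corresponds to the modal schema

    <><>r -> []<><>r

This is a Sahlqvist (Geach-type) schema ◇^2□^0r → □^1◇^2r.
Minimal-valuation argument: fix x; take any y with xR^2y and any z with xR^1z. Set V(r) to the set of worlds R-reachable from y in exactly 0 steps. Then □^0r holds at y, so the antecedent holds at x; validity forces ◇^2r at z, giving a w with zR^2w and yR^0w.
First-order correspondent: forall x forall y forall z ((x R^2 y & xRz) -> exists w (y = w & z R^2 w)).

forall x forall y forall z ((x R^2 y & xRz) -> exists w (y = w & z R^2 w))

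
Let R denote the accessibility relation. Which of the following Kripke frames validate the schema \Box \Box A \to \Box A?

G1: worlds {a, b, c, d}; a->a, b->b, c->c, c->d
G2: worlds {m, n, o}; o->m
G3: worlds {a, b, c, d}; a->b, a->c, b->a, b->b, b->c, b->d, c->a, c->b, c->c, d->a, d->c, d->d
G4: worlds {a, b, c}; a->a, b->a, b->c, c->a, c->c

G1, G3, G4

Frame correspondent (Sahlqvist): \forall x \forall y (Rxy \to \exists z (Rxz \wedge Rzy)) — i.e. density.
G1: holds.
G2: fails — Rom but no z with Roz and Rzm.
G3: holds.
G4: holds.
Valid on: G1, G3, G4.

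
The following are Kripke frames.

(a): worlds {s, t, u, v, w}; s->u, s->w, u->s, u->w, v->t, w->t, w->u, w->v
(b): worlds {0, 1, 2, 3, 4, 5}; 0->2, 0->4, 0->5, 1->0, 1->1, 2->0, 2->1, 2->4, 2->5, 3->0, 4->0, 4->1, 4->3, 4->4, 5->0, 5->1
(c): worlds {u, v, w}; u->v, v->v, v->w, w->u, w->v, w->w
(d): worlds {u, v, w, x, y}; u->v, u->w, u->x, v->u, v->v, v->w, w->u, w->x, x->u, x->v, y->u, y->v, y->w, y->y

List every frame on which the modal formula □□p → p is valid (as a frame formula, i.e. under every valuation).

(d)

The schema corresponds to a generalized confluence (Geach) condition: ∀x ∃w (xR²w ∧ x = w).
(a): fails — at t but no w* with tR²w* and t=w*.
(b): fails — at 3 but no w with 3R²w and 3=w.
(c): fails — at u but no t with uR²t and u=t.
(d): ✓.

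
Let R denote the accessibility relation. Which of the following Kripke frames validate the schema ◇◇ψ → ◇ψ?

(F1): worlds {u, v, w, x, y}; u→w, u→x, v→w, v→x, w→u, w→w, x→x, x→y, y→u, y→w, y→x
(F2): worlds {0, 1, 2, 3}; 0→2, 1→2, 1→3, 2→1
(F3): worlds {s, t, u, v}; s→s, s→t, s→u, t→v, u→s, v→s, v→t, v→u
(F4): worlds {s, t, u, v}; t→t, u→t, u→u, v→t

The schema corresponds to transitivity: ∀x ∀y ∀z (Rxy ∧ Ryz → Rxz).
(F1): fails — Ryx and Rxy but not Ryy.
(F2): fails — R12 and R21 but not R11.
(F3): fails — Rtv and Rvt but not Rtt.
(F4): ✓.
Valid on: (F4).

(F4)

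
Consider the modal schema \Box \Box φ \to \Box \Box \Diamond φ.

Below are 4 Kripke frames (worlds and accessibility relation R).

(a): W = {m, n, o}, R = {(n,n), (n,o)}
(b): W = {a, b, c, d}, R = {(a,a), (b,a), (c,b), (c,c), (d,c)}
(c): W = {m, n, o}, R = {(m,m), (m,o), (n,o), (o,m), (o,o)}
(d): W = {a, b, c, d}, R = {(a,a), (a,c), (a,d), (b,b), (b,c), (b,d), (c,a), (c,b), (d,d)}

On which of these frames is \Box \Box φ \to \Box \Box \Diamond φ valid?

(c), (d)

Frame correspondent (Sahlqvist): \forall x \forall z (x R^2 z \to \exists w (x R^2 w \wedge zRw)) — i.e. a generalized confluence (Geach) condition.
(a): fails — nR²o but no w with nR²w and oRw.
(b): fails — dR²b but no w with dR²w and bRw.
(c): ✓.
(d): ✓.
Valid on: (c), (d).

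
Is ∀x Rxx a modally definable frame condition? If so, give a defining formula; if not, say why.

The condition is reflexivity. A defining modal formula is □r → r.
Suppose □r→r is valid. At any x set V(r)={w : Rxw}. Then □r holds at x, so r holds at x, i.e. Rxx.

Yes — defined by □r → r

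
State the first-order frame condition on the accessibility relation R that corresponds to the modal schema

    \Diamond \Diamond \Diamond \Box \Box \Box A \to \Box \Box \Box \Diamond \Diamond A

This is a Sahlqvist (Geach-type) schema ◇^3□^3A → □^3◇^2A.
First-order correspondent: \forall x \forall y \forall z ((x R^3 y \wedge x R^3 z) \to \exists w (y R^3 w \wedge z R^2 w)).

\forall x \forall y \forall z ((x R^3 y \wedge x R^3 z) \to \exists w (y R^3 w \wedge z R^2 w))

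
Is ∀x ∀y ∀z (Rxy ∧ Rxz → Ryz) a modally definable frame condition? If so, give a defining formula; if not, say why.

Definable; ◇p → □◇p defines it

The condition is the Euclidean property. A defining modal formula is ◇p → □◇p.
Suppose ◇p→□◇p is valid. Take Rxy, Rxz and set V(p)={y}. Then ◇p at x, so □◇p at x, so ◇p at z, so some w with Rzw has p; w=y, i.e. Rzy. By symmetry of the argument, Ryz.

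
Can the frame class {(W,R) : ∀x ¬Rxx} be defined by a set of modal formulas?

No

Modal frame validity is preserved under surjective bounded morphisms.
The 2-cycle (worlds 0,1 with 0→1→0) is irreflexive, and the map sending every world to a single reflexive point • is a surjective bounded morphism (forth: every edge maps to (•,•); back: every world has a successor). So any modal formula valid on the 2-cycle is also valid on the reflexive point, which is not irreflexive.
Hence irreflexivity is not modally definable.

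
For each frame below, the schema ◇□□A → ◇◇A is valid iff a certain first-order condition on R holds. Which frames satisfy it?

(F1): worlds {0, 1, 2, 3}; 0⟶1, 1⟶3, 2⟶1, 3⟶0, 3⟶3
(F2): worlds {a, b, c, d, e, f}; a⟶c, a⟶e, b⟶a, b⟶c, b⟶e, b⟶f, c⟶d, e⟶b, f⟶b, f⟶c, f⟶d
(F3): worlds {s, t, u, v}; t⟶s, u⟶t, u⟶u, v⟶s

(F1)

This is the axiom for a generalized confluence (Geach) condition; its first-order frame correspondent is ∀x ∀y (xRy → ∃w (yR²w ∧ xR²w)).
(F1): holds.
(F2): fails — aRc but no w with cR²w and aR²w.
(F3): fails — tRs but no w with sR²w and tR²w.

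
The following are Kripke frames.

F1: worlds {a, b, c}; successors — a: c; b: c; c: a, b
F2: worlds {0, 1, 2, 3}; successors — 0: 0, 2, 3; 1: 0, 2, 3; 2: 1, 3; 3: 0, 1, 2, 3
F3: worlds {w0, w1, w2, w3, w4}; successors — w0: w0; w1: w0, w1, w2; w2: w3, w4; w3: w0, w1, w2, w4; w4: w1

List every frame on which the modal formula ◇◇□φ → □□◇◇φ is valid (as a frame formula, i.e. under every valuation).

Frame correspondent (Sahlqvist): ∀x ∀y ∀z ((xR²y ∧ xR²z) → ∃w (yRw ∧ zR²w)) — i.e. a generalized confluence (Geach) condition.
F1: fails — aR²a, aR²a but no w with aRw and aR²w.
F2: ✓.
F3: fails — w1R²w2, w1R²w0 but no w with w2Rw and w0R²w.

F2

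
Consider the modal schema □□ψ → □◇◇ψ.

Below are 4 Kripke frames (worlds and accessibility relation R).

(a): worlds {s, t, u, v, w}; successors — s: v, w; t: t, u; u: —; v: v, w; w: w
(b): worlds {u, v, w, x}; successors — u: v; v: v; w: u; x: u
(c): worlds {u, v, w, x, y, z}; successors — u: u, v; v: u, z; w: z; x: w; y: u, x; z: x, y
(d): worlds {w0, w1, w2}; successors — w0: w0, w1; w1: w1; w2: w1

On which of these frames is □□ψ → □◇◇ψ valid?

(b), (d)

The schema corresponds to a generalized confluence (Geach) condition: ∀x ∀z (xRz → ∃w (xR²w ∧ zR²w)).
(a): fails — tRu but no w* with tR²w* and uR²w*.
(b): condition met.
(c): fails — xRw but no t with xR²t and wR²t.
(d): condition met.
Valid on: (b), (d).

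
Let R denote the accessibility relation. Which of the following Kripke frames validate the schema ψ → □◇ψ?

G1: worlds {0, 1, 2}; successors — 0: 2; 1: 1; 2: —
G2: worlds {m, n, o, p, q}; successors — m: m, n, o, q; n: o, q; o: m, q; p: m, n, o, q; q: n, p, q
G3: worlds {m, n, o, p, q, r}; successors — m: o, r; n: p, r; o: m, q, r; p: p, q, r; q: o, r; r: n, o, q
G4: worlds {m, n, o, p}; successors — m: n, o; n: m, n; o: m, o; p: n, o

none

This is the axiom for symmetry; its first-order frame correspondent is ∀x ∀y (Rxy → Ryx).
G1: fails — R02 but not R20.
G2: fails — Rpm but not Rmp.
G3: fails — Rpr but not Rrp.
G4: fails — Rpn but not Rnp.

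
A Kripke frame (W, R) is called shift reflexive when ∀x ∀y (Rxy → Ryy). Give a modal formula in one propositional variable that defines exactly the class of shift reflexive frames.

□(□s → s)

This is shift-reflexivity; the standard corresponding axiom is T□: □(□s → s).
Suppose □(□s→s) is valid. Take Rxy and set V(s)={w : Ryw}. Then at y, □s holds; since □(□s→s) at x, □s→s at y, so s at y, i.e. Ryy.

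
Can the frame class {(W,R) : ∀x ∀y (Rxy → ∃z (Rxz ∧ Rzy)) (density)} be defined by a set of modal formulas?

Yes: it is density, defined by the C4 schema □□p → □p.
Suppose □□p→□p is valid. Take Rxy and set V(p)={w : xR²w}. Then □□p at x, so □p at x, so p at y, i.e. ∃z(Rxz∧Rzy).

Definable; □□p → □p defines it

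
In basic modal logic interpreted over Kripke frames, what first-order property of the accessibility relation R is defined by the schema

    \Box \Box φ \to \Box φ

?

Suppose □□φ→□φ is valid. Take Rxy and set V(φ)={w : xR²w}. Then □□φ at x, so □φ at x, so φ at y, i.e. ∃z(Rxz∧Rzy).

density: \forall x \forall y (Rxy \to \exists z (Rxz \wedge Rzy))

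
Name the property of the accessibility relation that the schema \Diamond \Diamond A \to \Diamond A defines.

transitivity: \forall x \forall y \forall z (Rxy \wedge Ryz \to Rxz)

Equivalently (dual form): □A → □□A.
Suppose □A→□□A is valid. Take Rxy, Ryz and set V(A)={w : Rxw}. Then □A at x, so □□A at x, so □A at y, so A at z, i.e. Rxz.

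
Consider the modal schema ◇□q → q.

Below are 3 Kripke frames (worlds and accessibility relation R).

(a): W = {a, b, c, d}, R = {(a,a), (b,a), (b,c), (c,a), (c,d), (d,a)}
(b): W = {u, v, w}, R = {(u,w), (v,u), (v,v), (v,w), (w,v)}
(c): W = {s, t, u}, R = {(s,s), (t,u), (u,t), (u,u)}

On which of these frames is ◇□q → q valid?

The schema corresponds to symmetry: ∀x ∀y (Rxy → Ryx).
(a): fails — Rbc but not Rcb.
(b): fails — Ruw but not Rwu.
(c): satisfies the condition.

(c)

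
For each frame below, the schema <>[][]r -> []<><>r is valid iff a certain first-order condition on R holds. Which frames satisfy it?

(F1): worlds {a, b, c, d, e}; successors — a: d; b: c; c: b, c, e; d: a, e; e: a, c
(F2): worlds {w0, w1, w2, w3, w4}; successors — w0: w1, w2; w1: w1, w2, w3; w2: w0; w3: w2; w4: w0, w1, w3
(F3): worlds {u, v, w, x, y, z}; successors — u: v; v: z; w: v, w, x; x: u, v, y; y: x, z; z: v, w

This is the axiom for a generalized confluence (Geach) condition; its first-order frame correspondent is forall x forall y forall z ((xRy & xRz) -> exists w (y R^2 w & z R^2 w)).
(F1): ✓.
(F2): fails — w1Rw2, w1Rw3 but no w with w2R²w and w3R²w.
(F3): fails — xRu, xRv but no t with uR²t and vR²t.
Valid on: (F1).

(F1)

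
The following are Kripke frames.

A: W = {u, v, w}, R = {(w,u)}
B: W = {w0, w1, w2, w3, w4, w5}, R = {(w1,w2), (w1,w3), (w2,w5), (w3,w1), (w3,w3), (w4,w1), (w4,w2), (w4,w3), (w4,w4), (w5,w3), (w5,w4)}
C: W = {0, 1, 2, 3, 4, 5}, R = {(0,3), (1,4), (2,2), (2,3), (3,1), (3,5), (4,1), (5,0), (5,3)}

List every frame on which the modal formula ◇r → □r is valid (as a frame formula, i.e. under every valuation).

The schema corresponds to partial functionality: ∀x ∀y ∀z (Rxy ∧ Rxz → y = z).
A: ✓.
B: fails — w1 sees both w2 and w3.
C: fails — 2 sees both 2 and 3.
Valid on: A.

A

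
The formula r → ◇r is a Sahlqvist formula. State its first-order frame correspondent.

This schema is equivalent to the T axiom □r → r.
Its frame correspondent is reflexivity — ∀x Rxx.

reflexivity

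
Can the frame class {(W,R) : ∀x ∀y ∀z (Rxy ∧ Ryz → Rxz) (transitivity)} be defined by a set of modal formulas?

This is a Sahlqvist condition; the 4 axiom □q → □□q defines it.
Suppose □q→□□q is valid. Take Rxy, Ryz and set V(q)={w : Rxw}. Then □q at x, so □□q at x, so □q at y, so q at z, i.e. Rxz.

Yes — defined by □q → □□q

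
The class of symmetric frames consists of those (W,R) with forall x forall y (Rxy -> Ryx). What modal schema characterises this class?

r → □◇r

A defining formula is r → □◇r (the B axiom).
Suppose r→□◇r is valid. Take Rxy and set V(r)={x}. Then r at x, so □◇r at x, so ◇r at y, so some z with Ryz has r; z=x, i.e. Ryx.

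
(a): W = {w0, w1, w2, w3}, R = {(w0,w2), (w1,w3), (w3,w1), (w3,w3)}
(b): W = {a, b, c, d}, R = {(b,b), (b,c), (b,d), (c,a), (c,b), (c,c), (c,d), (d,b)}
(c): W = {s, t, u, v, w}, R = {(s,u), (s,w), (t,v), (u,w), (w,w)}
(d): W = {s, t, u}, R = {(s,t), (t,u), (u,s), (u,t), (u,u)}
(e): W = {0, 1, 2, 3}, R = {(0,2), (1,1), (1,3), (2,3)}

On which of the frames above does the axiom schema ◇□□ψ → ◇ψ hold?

(d)

Frame correspondent (Sahlqvist): ∀x ∀y (xRy → ∃w (yR²w ∧ xRw)) — i.e. a generalized confluence (Geach) condition.
(a): fails — w0Rw2 but no w with w2R²w and w0Rw.
(b): fails — cRa but no w with aR²w and cRw.
(c): fails — tRv but no w* with vR²w* and tRw*.
(d): condition met.
(e): fails — 0R2 but no w with 2R²w and 0Rw.
Valid on: (d).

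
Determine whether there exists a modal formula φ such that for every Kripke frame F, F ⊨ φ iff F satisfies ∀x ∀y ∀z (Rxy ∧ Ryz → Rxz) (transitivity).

Definable; □r → □□r defines it

This is a Sahlqvist condition; the 4 axiom □r → □□r defines it.
Suppose □r→□□r is valid. Take Rxy, Ryz and set V(r)={w : Rxw}. Then □r at x, so □□r at x, so □r at y, so r at z, i.e. Rxz.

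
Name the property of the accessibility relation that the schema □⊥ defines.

□⊥ is valid iff no world has any successor (otherwise □⊥ fails at any world with one).

emptiness of R: ∀x ∀y ¬Rxy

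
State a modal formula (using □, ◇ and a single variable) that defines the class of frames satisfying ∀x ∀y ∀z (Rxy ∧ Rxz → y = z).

◇ψ → □ψ

The condition is partial functionality. The CD schema ◇ψ → □ψ defines it.
Suppose ◇ψ→□ψ is valid. Take Rxy, Rxz and set V(ψ)={y}. Then ◇ψ at x, so □ψ at x, so ψ at z, i.e. z=y.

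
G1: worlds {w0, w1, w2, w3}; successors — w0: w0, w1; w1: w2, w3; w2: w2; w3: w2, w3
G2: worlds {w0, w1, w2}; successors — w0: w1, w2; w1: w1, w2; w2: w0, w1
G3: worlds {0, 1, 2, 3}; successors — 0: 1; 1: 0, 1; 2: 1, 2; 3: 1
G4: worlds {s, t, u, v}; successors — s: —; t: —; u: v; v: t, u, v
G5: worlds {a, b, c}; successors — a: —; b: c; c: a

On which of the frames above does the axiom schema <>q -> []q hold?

The schema corresponds to partial functionality: forall x forall y forall z (Rxy & Rxz -> y = z).
G1: fails — w0 sees both w0 and w1.
G2: fails — w0 sees both w1 and w2.
G3: fails — 1 sees both 0 and 1.
G4: fails — v sees both t and u.
G5: satisfies the condition.

G5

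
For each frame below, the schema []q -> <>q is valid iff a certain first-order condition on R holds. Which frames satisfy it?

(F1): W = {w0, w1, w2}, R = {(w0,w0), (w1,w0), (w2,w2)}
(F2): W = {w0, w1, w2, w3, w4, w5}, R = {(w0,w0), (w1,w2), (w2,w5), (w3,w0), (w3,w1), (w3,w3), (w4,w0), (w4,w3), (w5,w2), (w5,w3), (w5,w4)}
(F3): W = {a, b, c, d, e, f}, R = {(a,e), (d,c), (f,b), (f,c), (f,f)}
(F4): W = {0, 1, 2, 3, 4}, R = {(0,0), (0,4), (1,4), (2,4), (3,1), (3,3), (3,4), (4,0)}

(F1), (F2), (F4)

This is the axiom for seriality; its first-order frame correspondent is forall x exists y Rxy.
(F1): ✓.
(F2): ✓.
(F3): fails — world b has no successor.
(F4): ✓.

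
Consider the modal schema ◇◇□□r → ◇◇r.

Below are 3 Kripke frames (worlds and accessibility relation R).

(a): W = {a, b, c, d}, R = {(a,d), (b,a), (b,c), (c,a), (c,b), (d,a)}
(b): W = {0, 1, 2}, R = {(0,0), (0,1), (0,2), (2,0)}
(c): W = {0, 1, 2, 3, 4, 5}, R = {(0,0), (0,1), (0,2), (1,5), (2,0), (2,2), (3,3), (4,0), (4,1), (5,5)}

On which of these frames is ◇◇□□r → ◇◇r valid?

(a)

The schema corresponds to a generalized confluence (Geach) condition: ∀x ∀y (xR²y → ∃w (yR²w ∧ xR²w)).
(a): condition met.
(b): fails — 0R²1 but no w with 1R²w and 0R²w.
(c): fails — 2R²1 but no w with 1R²w and 2R²w.
Valid on: (a).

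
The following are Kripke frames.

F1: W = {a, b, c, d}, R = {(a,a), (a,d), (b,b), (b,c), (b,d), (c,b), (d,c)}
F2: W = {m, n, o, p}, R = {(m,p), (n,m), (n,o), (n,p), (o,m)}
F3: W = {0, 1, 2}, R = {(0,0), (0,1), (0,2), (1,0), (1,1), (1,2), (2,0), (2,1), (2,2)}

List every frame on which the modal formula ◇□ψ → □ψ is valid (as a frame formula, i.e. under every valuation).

F3

This is the axiom for the Euclidean property; its first-order frame correspondent is ∀x ∀y ∀z (Rxy ∧ Rxz → Ryz).
F1: fails — Rad and Raa but not Rda.
F2: fails — Rmp and Rmp but not Rpp.
F3: holds.
Valid on: F3.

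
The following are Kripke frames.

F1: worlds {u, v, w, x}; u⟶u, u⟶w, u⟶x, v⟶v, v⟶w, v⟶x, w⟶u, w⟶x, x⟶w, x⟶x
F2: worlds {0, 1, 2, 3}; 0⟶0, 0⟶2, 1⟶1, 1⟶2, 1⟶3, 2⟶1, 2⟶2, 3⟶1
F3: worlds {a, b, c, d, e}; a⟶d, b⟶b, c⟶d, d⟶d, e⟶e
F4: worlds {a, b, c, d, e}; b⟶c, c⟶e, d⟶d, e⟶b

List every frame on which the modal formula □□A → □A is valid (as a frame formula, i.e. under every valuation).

This is the axiom for density; its first-order frame correspondent is ∀x ∀y (Rxy → ∃z (Rxz ∧ Rzy)).
F1: condition met.
F2: condition met.
F3: condition met.
F4: fails — Rbc but no z with Rbz and Rzc.

F1, F2, F3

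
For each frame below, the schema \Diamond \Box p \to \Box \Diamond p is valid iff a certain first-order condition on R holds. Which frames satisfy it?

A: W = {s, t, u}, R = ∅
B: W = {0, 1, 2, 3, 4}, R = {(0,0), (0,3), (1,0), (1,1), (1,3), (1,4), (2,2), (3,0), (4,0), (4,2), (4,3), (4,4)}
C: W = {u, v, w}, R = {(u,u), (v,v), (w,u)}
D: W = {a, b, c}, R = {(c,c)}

The schema corresponds to convergence: \forall x \forall y \forall z (Rxy \wedge Rxz \to \exists w (Ryw \wedge Rzw)).
A: condition met.
B: fails — R43 and R42 but 3 and 2 have no common successor.
C: condition met.
D: condition met.

A, C, D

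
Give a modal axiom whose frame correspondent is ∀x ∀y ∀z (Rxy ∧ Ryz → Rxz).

□p → □□p

This is transitivity; the standard corresponding axiom is 4: □p → □□p.
Suppose □p→□□p is valid. Take Rxy, Ryz and set V(p)={w : Rxw}. Then □p at x, so □□p at x, so □p at y, so p at z, i.e. Rxz.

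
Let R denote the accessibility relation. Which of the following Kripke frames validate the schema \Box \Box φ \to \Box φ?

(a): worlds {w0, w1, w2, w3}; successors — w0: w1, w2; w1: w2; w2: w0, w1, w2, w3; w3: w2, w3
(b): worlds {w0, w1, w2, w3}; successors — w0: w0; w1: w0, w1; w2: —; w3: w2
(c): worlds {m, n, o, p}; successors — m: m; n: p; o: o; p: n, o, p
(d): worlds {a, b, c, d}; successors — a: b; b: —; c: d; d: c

The schema corresponds to density: \forall x \forall y (Rxy \to \exists z (Rxz \wedge Rzy)).
(a): condition met.
(b): fails — Rw3w2 but no z with Rw3z and Rzw2.
(c): condition met.
(d): fails — Rab but no z with Raz and Rzb.

(a), (c)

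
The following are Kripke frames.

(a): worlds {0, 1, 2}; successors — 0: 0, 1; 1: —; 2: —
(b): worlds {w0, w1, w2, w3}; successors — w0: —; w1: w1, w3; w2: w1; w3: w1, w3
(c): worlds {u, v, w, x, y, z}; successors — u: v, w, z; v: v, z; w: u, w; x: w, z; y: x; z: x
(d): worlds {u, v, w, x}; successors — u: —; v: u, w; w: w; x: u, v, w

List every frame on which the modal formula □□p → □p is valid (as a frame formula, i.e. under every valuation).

(a), (b)

The schema corresponds to density: ∀x ∀y (Rxy → ∃z (Rxz ∧ Rzy)).
(a): ✓.
(b): ✓.
(c): fails — Ryx but no t with Ryt and Rtx.
(d): fails — Rvu but no z with Rvz and Rzu.
Valid on: (a), (b).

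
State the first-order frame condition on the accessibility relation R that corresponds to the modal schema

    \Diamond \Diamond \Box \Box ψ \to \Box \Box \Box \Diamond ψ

This is a Sahlqvist (Geach-type) schema ◇^2□^2ψ → □^3◇^1ψ.
Minimal-valuation argument: fix x; take any y with xR^2y and any z with xR^3z. Set V(ψ) to the set of worlds R-reachable from y in exactly 2 steps. Then □^2ψ holds at y, so the antecedent holds at x; validity forces ◇^1ψ at z, giving a w with zR^1w and yR^2w.
First-order correspondent: \forall x \forall y \forall z ((x R^2 y \wedge x R^3 z) \to \exists w (y R^2 w \wedge zRw)).

\forall x \forall y \forall z ((x R^2 y \wedge x R^3 z) \to \exists w (y R^2 w \wedge zRw))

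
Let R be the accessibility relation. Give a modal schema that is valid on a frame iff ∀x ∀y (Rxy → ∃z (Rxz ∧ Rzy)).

□□r → □r

This is density; the standard corresponding axiom is C4: □□r → □r.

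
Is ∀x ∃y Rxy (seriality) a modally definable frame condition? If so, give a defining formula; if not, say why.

Yes — defined by □q → ◇q

The condition is seriality. A defining modal formula is □q → ◇q.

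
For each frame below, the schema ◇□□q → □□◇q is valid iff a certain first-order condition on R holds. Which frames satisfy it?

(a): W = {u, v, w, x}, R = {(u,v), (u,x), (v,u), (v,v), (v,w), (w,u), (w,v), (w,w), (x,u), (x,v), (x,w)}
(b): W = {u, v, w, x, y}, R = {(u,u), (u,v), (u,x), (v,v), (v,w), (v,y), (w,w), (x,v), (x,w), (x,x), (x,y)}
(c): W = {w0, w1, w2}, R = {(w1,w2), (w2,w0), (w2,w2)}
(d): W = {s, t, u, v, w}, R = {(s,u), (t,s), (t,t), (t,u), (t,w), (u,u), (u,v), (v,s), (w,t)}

(a)

The schema corresponds to a generalized confluence (Geach) condition: ∀x ∀y ∀z ((xRy ∧ xR²z) → ∃w (yR²w ∧ zRw)).
(a): satisfies the condition.
(b): fails — uRu, uR²y but no t with uR²t and yRt.
(c): fails — w1Rw2, w1R²w0 but no w with w2R²w and w0Rw.
(d): fails — tRs, tR²v but no w* with sR²w* and vRw*.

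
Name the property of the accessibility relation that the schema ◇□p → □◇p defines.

Suppose ◇□p→□◇p is valid. Take Rxy, Rxz and set V(p)={w : Ryw}. Then □p at y so ◇□p at x, so □◇p at x, so ◇p at z, giving w with Rzw and Ryw.
The converse is a direct semantic check.
So the correspondent is convergence.

Convergence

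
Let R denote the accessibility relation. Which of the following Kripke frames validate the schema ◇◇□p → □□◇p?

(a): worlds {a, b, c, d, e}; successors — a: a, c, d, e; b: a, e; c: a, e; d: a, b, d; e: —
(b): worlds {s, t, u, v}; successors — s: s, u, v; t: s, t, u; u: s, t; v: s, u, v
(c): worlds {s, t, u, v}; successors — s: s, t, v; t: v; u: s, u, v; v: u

(b)

This is the axiom for a generalized confluence (Geach) condition; its first-order frame correspondent is ∀x ∀y ∀z ((xR²y ∧ xR²z) → ∃w (yRw ∧ zRw)).
(a): fails — aR²a, aR²e but no w with aRw and eRw.
(b): satisfies the condition.
(c): fails — sR²s, sR²v but no w with sRw and vRw.
Valid on: (b).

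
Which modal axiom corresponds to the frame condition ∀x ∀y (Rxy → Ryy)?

□(□q → q)

A defining formula is □(□q → q) (the T□ axiom).
Suppose □(□q→q) is valid. Take Rxy and set V(q)={w : Ryw}. Then at y, □q holds; since □(□q→q) at x, □q→q at y, so q at y, i.e. Ryy.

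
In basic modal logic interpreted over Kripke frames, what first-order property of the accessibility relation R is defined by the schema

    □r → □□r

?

Suppose □r→□□r is valid. Take Rxy, Ryz and set V(r)={w : Rxw}. Then □r at x, so □□r at x, so □r at y, so r at z, i.e. Rxz.

transitivity: ∀x ∀y ∀z (Rxy ∧ Ryz → Rxz)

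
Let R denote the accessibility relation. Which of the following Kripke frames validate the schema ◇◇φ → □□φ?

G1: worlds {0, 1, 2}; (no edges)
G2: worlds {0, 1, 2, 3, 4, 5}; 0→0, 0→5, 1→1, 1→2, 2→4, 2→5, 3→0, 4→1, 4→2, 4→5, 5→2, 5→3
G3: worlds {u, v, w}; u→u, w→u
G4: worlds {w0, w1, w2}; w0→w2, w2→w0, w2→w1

This is the axiom for a generalized confluence (Geach) condition; its first-order frame correspondent is ∀x ∀y ∀z ((xR²y ∧ xR²z) → ∃w (y = w ∧ z = w)).
G1: ✓.
G2: fails — 0R²0, 0R²2 but 0 ≠ 2.
G3: ✓.
G4: fails — w0R²w0, w0R²w1 but w0 ≠ w1.

G1, G3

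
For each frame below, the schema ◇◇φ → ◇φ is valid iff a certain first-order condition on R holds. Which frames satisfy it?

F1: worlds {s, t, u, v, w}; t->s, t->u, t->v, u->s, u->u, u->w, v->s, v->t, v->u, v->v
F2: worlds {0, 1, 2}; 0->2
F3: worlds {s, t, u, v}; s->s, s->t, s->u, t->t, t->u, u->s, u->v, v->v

F2

Frame correspondent (Sahlqvist): ∀x ∀y ∀z (Rxy ∧ Ryz → Rxz) — i.e. transitivity.
F1: fails — Rtv and Rvt but not Rtt.
F2: condition met.
F3: fails — Rus and Rsu but not Ruu.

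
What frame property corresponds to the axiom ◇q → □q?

Suppose ◇q→□q is valid. Take Rxy, Rxz and set V(q)={y}. Then ◇q at x, so □q at x, so q at z, i.e. z=y.

Partial functionality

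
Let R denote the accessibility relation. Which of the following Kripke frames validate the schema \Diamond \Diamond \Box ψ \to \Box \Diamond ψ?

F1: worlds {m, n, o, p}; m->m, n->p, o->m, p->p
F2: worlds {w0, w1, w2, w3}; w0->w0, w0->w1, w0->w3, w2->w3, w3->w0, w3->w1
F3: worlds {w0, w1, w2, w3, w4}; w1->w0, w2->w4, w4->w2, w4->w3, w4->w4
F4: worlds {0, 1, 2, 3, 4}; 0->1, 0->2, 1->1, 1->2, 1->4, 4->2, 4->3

F1

The schema corresponds to a generalized confluence (Geach) condition: \forall x \forall y \forall z ((x R^2 y \wedge xRz) \to \exists w (yRw \wedge zRw)).
F1: holds.
F2: fails — w0R²w0, w0Rw1 but no w with w0Rw and w1Rw.
F3: fails — w2R²w3, w2Rw4 but no w with w3Rw and w4Rw.
F4: fails — 0R²1, 0R2 but no w with 1Rw and 2Rw.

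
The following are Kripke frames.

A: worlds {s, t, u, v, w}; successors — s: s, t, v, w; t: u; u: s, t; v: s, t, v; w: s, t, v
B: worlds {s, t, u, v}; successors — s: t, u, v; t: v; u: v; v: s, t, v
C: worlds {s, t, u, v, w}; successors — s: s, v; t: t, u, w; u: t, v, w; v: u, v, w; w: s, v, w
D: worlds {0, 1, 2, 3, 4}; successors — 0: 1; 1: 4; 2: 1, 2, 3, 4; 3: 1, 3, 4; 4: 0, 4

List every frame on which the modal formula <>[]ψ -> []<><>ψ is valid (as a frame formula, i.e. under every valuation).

Frame correspondent (Sahlqvist): forall x forall y forall z ((xRy & xRz) -> exists w (yRw & z R^2 w)) — i.e. a generalized confluence (Geach) condition.
A: fails — sRt, sRt but no w* with tRw* and tR²w*.
B: ✓.
C: ✓.
D: fails — 4R0, 4R0 but no w with 0Rw and 0R²w.
Valid on: B, C.

B, C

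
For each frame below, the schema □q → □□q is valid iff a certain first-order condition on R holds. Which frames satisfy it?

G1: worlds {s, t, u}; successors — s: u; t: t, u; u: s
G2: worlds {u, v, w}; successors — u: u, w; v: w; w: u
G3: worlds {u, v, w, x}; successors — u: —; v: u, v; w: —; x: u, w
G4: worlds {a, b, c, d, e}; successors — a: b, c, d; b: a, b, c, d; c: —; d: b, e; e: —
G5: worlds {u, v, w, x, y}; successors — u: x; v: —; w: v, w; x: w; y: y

Frame correspondent (Sahlqvist): ∀x ∀y ∀z (Rxy ∧ Ryz → Rxz) — i.e. transitivity.
G1: fails — Rsu and Rus but not Rss.
G2: fails — Rwu and Ruw but not Rww.
G3: condition met.
G4: fails — Rab and Rba but not Raa.
G5: fails — Rxw and Rwv but not Rxv.

G3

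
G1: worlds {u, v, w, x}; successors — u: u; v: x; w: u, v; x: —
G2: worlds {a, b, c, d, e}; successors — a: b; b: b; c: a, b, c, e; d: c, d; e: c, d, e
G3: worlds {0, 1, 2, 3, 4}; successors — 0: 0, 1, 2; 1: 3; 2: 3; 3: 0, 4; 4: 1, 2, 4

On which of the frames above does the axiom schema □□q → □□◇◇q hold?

This is the axiom for a generalized confluence (Geach) condition; its first-order frame correspondent is ∀x ∀z (xR²z → ∃w (xR²w ∧ zR²w)).
G1: fails — wR²x but no t with wR²t and xR²t.
G2: holds.
G3: holds.
Valid on: G2, G3.

G2, G3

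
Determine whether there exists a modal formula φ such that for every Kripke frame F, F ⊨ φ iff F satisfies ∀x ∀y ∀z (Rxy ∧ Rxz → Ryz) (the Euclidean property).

Yes: it is the Euclidean property, defined by the 5 schema ◇p → □◇p.
Suppose ◇p→□◇p is valid. Take Rxy, Rxz and set V(p)={y}. Then ◇p at x, so □◇p at x, so ◇p at z, so some w with Rzw has p; w=y, i.e. Rzy. By symmetry of the argument, Ryz.

Yes — defined by ◇p → □◇p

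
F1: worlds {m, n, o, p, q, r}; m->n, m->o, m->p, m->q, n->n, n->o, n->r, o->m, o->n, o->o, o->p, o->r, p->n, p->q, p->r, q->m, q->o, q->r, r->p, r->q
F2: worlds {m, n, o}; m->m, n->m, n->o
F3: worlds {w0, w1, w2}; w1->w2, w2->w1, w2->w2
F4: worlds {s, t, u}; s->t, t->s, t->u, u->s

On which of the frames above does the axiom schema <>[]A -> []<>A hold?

F3

Frame correspondent (Sahlqvist): forall x forall y forall z (Rxy & Rxz -> exists w (Ryw & Rzw)) — i.e. convergence.
F1: fails — Rnn and Rnr but n and r have no common successor.
F2: fails — Rno and Rno but o and o have no common successor.
F3: ✓.
F4: fails — Rtu and Rts but u and s have no common successor.
Valid on: F3.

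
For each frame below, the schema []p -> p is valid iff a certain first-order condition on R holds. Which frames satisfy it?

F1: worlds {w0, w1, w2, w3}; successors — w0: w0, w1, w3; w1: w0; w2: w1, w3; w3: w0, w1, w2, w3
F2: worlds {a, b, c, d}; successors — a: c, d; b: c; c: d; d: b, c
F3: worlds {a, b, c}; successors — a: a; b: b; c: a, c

F3

The schema corresponds to reflexivity: forall x Rxx.
F1: fails — world w1 does not see itself.
F2: fails — world a does not see itself.
F3: holds.
Valid on: F3.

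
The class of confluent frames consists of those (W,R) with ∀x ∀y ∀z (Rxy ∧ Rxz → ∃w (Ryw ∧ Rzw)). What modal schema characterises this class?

This is convergence; the standard corresponding axiom is .2: ◇□s → □◇s.
Suppose ◇□s→□◇s is valid. Take Rxy, Rxz and set V(s)={w : Ryw}. Then □s at y so ◇□s at x, so □◇s at x, so ◇s at z, giving w with Rzw and Ryw.

◇□s → □◇s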